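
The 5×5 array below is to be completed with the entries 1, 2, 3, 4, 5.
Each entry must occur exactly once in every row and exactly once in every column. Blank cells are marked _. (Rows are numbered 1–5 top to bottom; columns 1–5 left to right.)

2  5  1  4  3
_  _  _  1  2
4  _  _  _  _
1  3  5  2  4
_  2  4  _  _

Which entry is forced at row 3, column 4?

3

Row 2, column 2: row 2 has {1, 2} and column 2 has {2, 3, 5}, leaving only 4.
Row 2, column 3: row 2 has {1, 2, 4} and column 3 has {1, 4, 5}, leaving only 3.
Row 2, column 1: row 2 has {1, 2, 3, 4} and column 1 has {1, 2, 4}, leaving only 5.
Row 3, column 2: row 3 has {4} and column 2 has {2, 3, 4, 5}, leaving only 1.
Row 3, column 3: row 3 has {1, 4} and column 3 has {1, 3, 4, 5}, leaving only 2.
Row 3, column 5: row 3 has {1, 2, 4} and column 5 has {2, 3, 4}, leaving only 5.
Row 3 already has {1, 2, 4, 5} and column 4 already has {1, 2, 4}, so row 3, column 4 must be 3.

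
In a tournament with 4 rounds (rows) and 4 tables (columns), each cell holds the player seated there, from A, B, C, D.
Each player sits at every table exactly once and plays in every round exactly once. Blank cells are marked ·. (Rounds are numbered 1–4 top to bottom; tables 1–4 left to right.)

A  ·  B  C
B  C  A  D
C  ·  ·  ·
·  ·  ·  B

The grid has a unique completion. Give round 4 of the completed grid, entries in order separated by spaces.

Round 4, table 1: round 4 has {B} and table 1 has {A, B, C}, leaving only D.
Round 4, table 2: round 4 has {B, D} and table 2 has {C}, leaving only A.
Round 4, table 3: round 4 has {A, B, D} and table 3 has {A, B}, leaving only C.
So round 4 reads: D A C B.

D A C B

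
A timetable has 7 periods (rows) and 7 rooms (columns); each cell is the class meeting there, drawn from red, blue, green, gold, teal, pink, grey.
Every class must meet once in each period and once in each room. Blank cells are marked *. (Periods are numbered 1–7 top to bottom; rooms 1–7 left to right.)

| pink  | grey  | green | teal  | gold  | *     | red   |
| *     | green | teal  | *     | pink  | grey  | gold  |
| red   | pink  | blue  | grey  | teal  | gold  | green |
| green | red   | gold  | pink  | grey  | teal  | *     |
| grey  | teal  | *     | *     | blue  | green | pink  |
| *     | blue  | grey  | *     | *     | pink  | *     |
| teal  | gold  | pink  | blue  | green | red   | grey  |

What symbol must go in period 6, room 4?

Period 1, room 6: period 1 has {red, green, gold, teal, pink, grey} and room 6 has {red, green, gold, teal, pink, grey}, leaving only blue.
Period 2, room 1: period 2 has {green, gold, teal, pink, grey} and room 1 has {red, green, teal, pink, grey}, leaving only blue.
Period 2, room 4: period 2 has {blue, green, gold, teal, pink, grey} and room 4 has {blue, teal, pink, grey}, leaving only red.
Period 4, room 7: period 4 has {red, green, gold, teal, pink, grey} and room 7 has {red, green, gold, pink, grey}, leaving only blue.
Period 5, room 3: period 5 has {blue, green, teal, pink, grey} and room 3 has {blue, green, gold, teal, pink, grey}, leaving only red.
Period 5, room 4: period 5 has {red, blue, green, teal, pink, grey} and room 4 has {red, blue, teal, pink, grey}, leaving only gold.
Period 6 already has {blue, pink, grey} and room 4 already has {red, blue, gold, teal, pink, grey}, so period 6, room 4 must be green.

green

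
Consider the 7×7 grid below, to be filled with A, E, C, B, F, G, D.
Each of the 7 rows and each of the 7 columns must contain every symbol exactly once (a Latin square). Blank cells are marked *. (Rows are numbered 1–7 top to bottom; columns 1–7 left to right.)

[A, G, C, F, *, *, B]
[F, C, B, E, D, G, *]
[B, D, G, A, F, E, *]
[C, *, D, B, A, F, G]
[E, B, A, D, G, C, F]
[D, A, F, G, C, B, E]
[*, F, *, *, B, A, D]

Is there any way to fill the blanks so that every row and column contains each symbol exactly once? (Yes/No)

No row or column among the givens repeats a symbol, and propagating forced cells runs into no contradiction.
One valid completion exists (for instance, A G C F E D B / F C B E D G A / B D G A F E C / C E D B A F G / E B A D G C F / D A F G C B E / G F E C B A D).

Yes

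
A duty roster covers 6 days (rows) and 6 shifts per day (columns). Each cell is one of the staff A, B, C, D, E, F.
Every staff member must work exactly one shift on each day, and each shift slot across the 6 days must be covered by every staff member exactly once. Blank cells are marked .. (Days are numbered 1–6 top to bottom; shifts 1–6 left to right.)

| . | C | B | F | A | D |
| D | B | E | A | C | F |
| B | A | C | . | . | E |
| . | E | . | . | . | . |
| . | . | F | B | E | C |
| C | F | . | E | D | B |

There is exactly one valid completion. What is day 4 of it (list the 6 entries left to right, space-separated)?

F E D C B A

Day 4, shift 6: day 4 has {E} and shift 6 has {B, C, D, E, F}, leaving only A.
Day 4, shift 1: day 4 has {A, E} and shift 1 has {B, C, D}, leaving only F.
Day 4, shift 3: day 4 has {A, E, F} and shift 3 has {B, C, E, F}, leaving only D.
Day 4, shift 4: day 4 has {A, D, E, F} and shift 4 has {A, B, E, F}, leaving only C.
Day 4, shift 5: day 4 has {A, C, D, E, F} and shift 5 has {A, C, D, E}, leaving only B.
So day 4 reads: F E D C B A.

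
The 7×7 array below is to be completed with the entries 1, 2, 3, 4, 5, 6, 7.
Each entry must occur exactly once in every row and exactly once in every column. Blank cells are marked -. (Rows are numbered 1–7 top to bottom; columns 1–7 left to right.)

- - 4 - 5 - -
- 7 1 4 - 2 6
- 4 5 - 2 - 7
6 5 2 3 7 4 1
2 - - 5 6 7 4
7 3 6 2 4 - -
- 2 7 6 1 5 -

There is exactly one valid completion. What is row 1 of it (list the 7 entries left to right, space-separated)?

1 6 4 7 5 3 2

Row 2, column 5: row 2 has {1, 2, 4, 6, 7} and column 5 has {1, 2, 4, 5, 6, 7}, leaving only 3.
Row 2, column 1: row 2 has {1, 2, 3, 4, 6, 7} and column 1 has {2, 6, 7}, leaving only 5.
Row 3, column 4: row 3 has {2, 4, 5, 7} and column 4 has {2, 3, 4, 5, 6}, leaving only 1.
Row 1, column 4: row 1 has {4, 5} and column 4 has {1, 2, 3, 4, 5, 6}, leaving only 7.
Row 3, column 1: row 3 has {1, 2, 4, 5, 7} and column 1 has {2, 5, 6, 7}, leaving only 3.
Row 1, column 1: row 1 has {4, 5, 7} and column 1 has {2, 3, 5, 6, 7}, leaving only 1.
Row 1, column 2: row 1 has {1, 4, 5, 7} and column 2 has {2, 3, 4, 5, 7}, leaving only 6.
Row 1, column 6: row 1 has {1, 4, 5, 6, 7} and column 6 has {2, 4, 5, 7}, leaving only 3.
Row 1, column 7: row 1 has {1, 3, 4, 5, 6, 7} and column 7 has {1, 4, 6, 7}, leaving only 2.
So row 1 reads: 1 6 4 7 5 3 2.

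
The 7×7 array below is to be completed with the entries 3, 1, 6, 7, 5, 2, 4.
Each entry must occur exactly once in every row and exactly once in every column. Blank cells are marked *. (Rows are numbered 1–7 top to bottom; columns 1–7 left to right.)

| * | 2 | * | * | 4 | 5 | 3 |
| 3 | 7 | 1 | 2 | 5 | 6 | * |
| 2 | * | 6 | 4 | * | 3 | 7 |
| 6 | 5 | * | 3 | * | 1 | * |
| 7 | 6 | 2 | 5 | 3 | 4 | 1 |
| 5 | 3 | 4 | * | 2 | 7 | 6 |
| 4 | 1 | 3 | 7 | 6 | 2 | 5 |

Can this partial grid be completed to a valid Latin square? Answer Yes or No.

Row 3, column 2: row 3 together with column 2 already contain {3, 1, 6, 7, 5, 2, 4} — every symbol — so nothing can go there. The grid has no valid completion.

No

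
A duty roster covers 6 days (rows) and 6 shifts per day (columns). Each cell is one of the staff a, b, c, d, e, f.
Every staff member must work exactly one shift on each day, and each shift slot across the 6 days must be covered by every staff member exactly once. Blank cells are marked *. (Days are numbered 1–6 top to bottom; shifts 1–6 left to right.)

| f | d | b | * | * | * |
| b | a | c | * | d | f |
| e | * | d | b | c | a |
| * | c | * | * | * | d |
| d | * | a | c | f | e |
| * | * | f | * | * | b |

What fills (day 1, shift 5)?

Day 1, shift 6: day 1 has {b, d, f} and shift 6 has {a, b, d, e, f}, leaving only c.
Day 2, shift 4: day 2 has {a, b, c, d, f} and shift 4 has {b, c}, leaving only e.
Day 1, shift 4: day 1 has {b, c, d, f} and shift 4 has {b, c, e}, leaving only a.
Day 1 already has {a, b, c, d, f} and shift 5 already has {c, d, f}, so day 1, shift 5 must be e.

e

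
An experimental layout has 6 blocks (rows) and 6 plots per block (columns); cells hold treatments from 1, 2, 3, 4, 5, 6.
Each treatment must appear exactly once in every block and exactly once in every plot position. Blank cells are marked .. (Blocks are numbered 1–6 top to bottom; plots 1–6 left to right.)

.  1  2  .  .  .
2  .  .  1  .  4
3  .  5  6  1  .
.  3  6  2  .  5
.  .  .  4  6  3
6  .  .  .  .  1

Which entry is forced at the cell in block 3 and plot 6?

2

Block 3 already has {1, 3, 5, 6} and plot 6 already has {1, 3, 4, 5}, so block 3, plot 6 must be 2.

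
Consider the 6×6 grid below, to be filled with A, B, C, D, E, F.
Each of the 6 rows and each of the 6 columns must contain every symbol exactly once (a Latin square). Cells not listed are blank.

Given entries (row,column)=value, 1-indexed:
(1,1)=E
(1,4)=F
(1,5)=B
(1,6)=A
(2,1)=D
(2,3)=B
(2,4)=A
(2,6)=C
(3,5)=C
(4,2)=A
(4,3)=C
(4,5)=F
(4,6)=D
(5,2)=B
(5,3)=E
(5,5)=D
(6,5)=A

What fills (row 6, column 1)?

Row 1, column 3: row 1 has {A, B, E, F} and column 3 has {B, C, E}, leaving only D.
Row 1, column 2: row 1 has {A, B, D, E, F} and column 2 has {A, B}, leaving only C.
Row 2, column 5: row 2 has {A, B, C, D} and column 5 has {A, B, C, D, F}, leaving only E.
Row 2, column 2: row 2 has {A, B, C, D, E} and column 2 has {A, B, C}, leaving only F.
Row 4, column 1: row 4 has {A, C, D, F} and column 1 has {D, E}, leaving only B.
Row 4, column 4: row 4 has {A, B, C, D, F} and column 4 has {A, F}, leaving only E.
Row 5, column 4: row 5 has {B, D, E} and column 4 has {A, E, F}, leaving only C.
Row 5, column 6: row 5 has {B, C, D, E} and column 6 has {A, C, D}, leaving only F.
Row 5, column 1: row 5 has {B, C, D, E, F} and column 1 has {B, D, E}, leaving only A.
Row 3, column 1: row 3 has {C} and column 1 has {A, B, D, E}, leaving only F.
Row 6 already has {A} and column 1 already has {A, B, D, E, F}, so row 6, column 1 must be C.

C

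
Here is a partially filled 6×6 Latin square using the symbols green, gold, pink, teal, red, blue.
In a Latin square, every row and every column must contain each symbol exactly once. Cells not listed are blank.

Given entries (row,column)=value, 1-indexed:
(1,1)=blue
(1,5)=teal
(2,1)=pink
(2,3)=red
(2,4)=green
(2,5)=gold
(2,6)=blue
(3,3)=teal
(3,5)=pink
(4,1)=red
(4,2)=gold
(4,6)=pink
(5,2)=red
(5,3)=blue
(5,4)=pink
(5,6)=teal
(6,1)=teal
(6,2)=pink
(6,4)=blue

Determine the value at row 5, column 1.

gold

Row 1, column 2: row 1 has {teal, blue} and column 2 has {gold, pink, red}, leaving only green.
Row 2, column 2: row 2 has {green, gold, pink, red, blue} and column 2 has {green, gold, pink, red}, leaving only teal.
Row 3, column 2: row 3 has {pink, teal} and column 2 has {green, gold, pink, teal, red}, leaving only blue.
Row 4, column 3: row 4 has {gold, pink, red} and column 3 has {teal, red, blue}, leaving only green.
Row 4, column 4: row 4 has {green, gold, pink, red} and column 4 has {green, pink, blue}, leaving only teal.
Row 4, column 5: row 4 has {green, gold, pink, teal, red} and column 5 has {gold, pink, teal}, leaving only blue.
Row 5, column 5: row 5 has {pink, teal, red, blue} and column 5 has {gold, pink, teal, blue}, leaving only green.
Row 5 already has {green, pink, teal, red, blue} and column 1 already has {pink, teal, red, blue}, so row 5, column 1 must be gold.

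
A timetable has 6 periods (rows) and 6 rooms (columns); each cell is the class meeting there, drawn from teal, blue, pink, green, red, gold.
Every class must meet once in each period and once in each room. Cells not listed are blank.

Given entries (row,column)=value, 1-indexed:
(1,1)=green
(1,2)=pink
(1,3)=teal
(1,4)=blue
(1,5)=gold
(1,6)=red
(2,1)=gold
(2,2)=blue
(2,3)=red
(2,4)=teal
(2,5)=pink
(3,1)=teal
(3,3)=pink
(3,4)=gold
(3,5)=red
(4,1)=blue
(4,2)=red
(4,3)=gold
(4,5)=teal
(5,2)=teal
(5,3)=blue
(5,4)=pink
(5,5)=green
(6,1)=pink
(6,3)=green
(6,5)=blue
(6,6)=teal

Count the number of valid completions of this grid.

1

Period 2, room 6: eliminating its period and room leaves {green}.
Period 3, room 2: eliminating its period and room leaves {green}.
Period 3, room 6: eliminating its period and room leaves {blue, green}.
Period 4, room 4: eliminating its period and room leaves {green}.
Period 4, room 6: eliminating its period and room leaves {pink, green}.
Period 5, room 1: eliminating its period and room leaves {red}.
Period 5, room 6: eliminating its period and room leaves {gold}.
Period 6, room 2: eliminating its period and room leaves {gold}.
Period 6, room 4: eliminating its period and room leaves {red}.
Only one assignment across all blanks avoids any period or room repeat, giving 1 completion.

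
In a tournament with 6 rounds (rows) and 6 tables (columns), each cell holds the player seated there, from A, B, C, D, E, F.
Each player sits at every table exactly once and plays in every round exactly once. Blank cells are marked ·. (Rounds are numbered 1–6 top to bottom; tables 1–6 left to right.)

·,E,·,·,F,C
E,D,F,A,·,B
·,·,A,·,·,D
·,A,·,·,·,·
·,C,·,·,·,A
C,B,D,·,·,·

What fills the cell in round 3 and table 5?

Round 1, table 3: round 1 has {C, E, F} and table 3 has {A, D, F}, leaving only B.
Round 1, table 4: round 1 has {B, C, E, F} and table 4 has {A}, leaving only D.
Round 1, table 1: round 1 has {B, C, D, E, F} and table 1 has {C, E}, leaving only A.
Round 2, table 5: round 2 has {A, B, D, E, F} and table 5 has {F}, leaving only C.
Round 3, table 2: round 3 has {A, D} and table 2 has {A, B, C, D, E}, leaving only F.
Round 3, table 1: round 3 has {A, D, F} and table 1 has {A, C, E}, leaving only B.
Round 3 already has {A, B, D, F} and table 5 already has {C, F}, so round 3, table 5 must be E.

E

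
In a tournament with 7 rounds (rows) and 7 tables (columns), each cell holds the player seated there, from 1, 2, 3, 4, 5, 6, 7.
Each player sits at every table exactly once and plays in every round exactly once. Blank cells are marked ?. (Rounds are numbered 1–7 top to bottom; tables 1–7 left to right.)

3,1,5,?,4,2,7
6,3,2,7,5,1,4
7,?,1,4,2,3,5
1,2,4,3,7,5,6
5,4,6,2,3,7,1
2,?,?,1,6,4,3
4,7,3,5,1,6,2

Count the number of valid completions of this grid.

1

Round 1, table 4: eliminating its round and table leaves {6}.
Round 3, table 2: eliminating its round and table leaves {6}.
Round 6, table 2: eliminating its round and table leaves {5}.
Round 6, table 3: eliminating its round and table leaves {7}.
Only one assignment across all blanks avoids any round or table repeat, giving 1 completion.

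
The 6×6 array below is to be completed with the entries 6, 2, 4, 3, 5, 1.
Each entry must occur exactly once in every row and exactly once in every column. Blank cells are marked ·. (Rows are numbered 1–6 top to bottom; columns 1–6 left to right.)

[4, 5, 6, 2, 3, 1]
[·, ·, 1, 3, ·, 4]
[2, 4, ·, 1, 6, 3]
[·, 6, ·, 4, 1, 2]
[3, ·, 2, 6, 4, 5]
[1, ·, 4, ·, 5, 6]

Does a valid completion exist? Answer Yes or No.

No

Row 6, column 4: row 6 together with column 4 already contain {6, 2, 4, 3, 5, 1} — every symbol — so nothing can go there. The grid has no valid completion.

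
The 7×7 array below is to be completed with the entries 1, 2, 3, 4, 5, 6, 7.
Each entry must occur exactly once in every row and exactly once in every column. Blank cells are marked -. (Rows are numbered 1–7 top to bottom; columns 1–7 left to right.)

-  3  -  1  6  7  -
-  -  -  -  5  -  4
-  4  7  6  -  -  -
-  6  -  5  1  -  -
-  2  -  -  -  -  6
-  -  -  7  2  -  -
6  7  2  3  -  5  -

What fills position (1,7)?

Row 2, column 2: row 2 has {4, 5} and column 2 has {2, 3, 4, 6, 7}, leaving only 1.
Row 2, column 4: row 2 has {1, 4, 5} and column 4 has {1, 3, 5, 6, 7}, leaving only 2.
Row 3, column 5: row 3 has {4, 6, 7} and column 5 has {1, 2, 5, 6}, leaving only 3.
Row 5, column 4: row 5 has {2, 6} and column 4 has {1, 2, 3, 5, 6, 7}, leaving only 4.
Row 5, column 5: row 5 has {2, 4, 6} and column 5 has {1, 2, 3, 5, 6}, leaving only 7.
Row 6, column 2: row 6 has {2, 7} and column 2 has {1, 2, 3, 4, 6, 7}, leaving only 5.
Row 7, column 5: row 7 has {2, 3, 5, 6, 7} and column 5 has {1, 2, 3, 5, 6, 7}, leaving only 4.
Row 7, column 7: row 7 has {2, 3, 4, 5, 6, 7} and column 7 has {4, 6}, leaving only 1.
Row 6, column 7: row 6 has {2, 5, 7} and column 7 has {1, 4, 6}, leaving only 3.
Row 1, column 7 is narrowed to {2, 5}.
If it were 5, then row 5, column 6 would be left with no valid symbol.
So row 1, column 7 must be 2.

2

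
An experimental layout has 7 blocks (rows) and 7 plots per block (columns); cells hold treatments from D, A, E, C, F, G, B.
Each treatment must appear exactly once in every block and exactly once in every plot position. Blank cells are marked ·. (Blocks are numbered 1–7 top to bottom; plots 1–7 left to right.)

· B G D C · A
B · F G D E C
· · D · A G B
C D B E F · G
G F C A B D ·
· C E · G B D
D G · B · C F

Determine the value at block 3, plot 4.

C

Block 1, plot 6: block 1 has {D, A, C, G, B} and plot 6 has {D, E, C, G, B}, leaving only F.
Block 1, plot 1: block 1 has {D, A, C, F, G, B} and plot 1 has {D, C, G, B}, leaving only E.
Block 2, plot 2: block 2 has {D, E, C, F, G, B} and plot 2 has {D, C, F, G, B}, leaving only A.
Block 3, plot 1: block 3 has {D, A, G, B} and plot 1 has {D, E, C, G, B}, leaving only F.
Block 3 already has {D, A, F, G, B} and plot 4 already has {D, A, E, G, B}, so block 3, plot 4 must be C.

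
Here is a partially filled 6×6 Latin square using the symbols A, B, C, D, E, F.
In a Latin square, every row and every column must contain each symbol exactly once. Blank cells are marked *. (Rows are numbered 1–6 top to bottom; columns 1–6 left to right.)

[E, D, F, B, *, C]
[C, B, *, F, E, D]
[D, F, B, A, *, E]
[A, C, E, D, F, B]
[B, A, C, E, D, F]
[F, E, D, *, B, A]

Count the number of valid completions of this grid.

1

Row 1, column 5: eliminating its row and column leaves {A}.
Row 2, column 3: eliminating its row and column leaves {A}.
Row 3, column 5: eliminating its row and column leaves {C}.
Row 6, column 4: eliminating its row and column leaves {C}.
Only one assignment across all blanks avoids any row or column repeat, giving 1 completion.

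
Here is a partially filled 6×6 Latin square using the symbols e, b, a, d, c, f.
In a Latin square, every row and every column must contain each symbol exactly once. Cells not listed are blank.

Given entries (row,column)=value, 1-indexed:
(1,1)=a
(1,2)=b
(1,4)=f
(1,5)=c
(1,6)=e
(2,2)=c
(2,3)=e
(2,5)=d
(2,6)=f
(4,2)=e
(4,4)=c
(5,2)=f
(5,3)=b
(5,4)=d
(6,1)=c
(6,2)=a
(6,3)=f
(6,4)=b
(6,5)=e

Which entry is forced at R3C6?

Row 1, column 3: row 1 has {e, b, a, c, f} and column 3 has {e, b, f}, leaving only d.
Row 2, column 1: row 2 has {e, d, c, f} and column 1 has {a, c}, leaving only b.
Row 2, column 4: row 2 has {e, b, d, c, f} and column 4 has {b, d, c, f}, leaving only a.
Row 3, column 2: row 3 has {} and column 2 has {e, b, a, c, f}, leaving only d.
Row 3, column 4: row 3 has {d} and column 4 has {b, a, d, c, f}, leaving only e.
Row 3, column 1: row 3 has {e, d} and column 1 has {b, a, c}, leaving only f.
Row 4, column 1: row 4 has {e, c} and column 1 has {b, a, c, f}, leaving only d.
Row 4, column 3: row 4 has {e, d, c} and column 3 has {e, b, d, f}, leaving only a.
Row 3, column 3: row 3 has {e, d, f} and column 3 has {e, b, a, d, f}, leaving only c.
Row 4, column 6: row 4 has {e, a, d, c} and column 6 has {e, f}, leaving only b.
Row 3 already has {e, d, c, f} and column 6 already has {e, b, f}, so row 3, column 6 must be a.

a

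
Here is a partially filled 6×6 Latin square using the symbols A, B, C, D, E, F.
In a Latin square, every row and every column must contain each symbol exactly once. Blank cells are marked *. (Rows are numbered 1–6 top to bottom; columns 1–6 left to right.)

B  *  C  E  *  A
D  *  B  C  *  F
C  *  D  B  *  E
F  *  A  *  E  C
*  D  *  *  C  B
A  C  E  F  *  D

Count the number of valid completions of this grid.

1

Row 1, column 2: eliminating its row and column leaves {F}.
Row 1, column 5: eliminating its row and column leaves {D, F}.
Row 2, column 2: eliminating its row and column leaves {A, E}.
Row 2, column 5: eliminating its row and column leaves {A}.
Row 3, column 2: eliminating its row and column leaves {A, F}.
Row 3, column 5: eliminating its row and column leaves {A, F}.
Row 4, column 2: eliminating its row and column leaves {B}.
Row 4, column 4: eliminating its row and column leaves {D}.
Row 5, column 1: eliminating its row and column leaves {E}.
Row 5, column 3: eliminating its row and column leaves {F}.
Row 5, column 4: eliminating its row and column leaves {A}.
Row 6, column 5: eliminating its row and column leaves {B}.
Only one assignment across all blanks avoids any row or column repeat, giving 1 completion.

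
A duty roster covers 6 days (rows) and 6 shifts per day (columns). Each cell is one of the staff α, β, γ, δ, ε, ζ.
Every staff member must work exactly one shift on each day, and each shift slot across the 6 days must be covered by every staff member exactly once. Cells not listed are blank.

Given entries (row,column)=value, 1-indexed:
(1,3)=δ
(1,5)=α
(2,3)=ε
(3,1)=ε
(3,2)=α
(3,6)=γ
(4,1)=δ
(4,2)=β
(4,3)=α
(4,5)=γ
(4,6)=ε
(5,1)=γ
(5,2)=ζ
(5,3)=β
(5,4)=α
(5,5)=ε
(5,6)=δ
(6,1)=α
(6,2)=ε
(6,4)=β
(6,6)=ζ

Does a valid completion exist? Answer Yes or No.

Yes

No day or shift among the givens repeats a symbol, and propagating forced cells runs into no contradiction.
One valid completion exists (for instance, ζ γ δ ε α β / β δ ε γ ζ α / ε α ζ δ β γ / δ β α ζ γ ε / γ ζ β α ε δ / α ε γ β δ ζ).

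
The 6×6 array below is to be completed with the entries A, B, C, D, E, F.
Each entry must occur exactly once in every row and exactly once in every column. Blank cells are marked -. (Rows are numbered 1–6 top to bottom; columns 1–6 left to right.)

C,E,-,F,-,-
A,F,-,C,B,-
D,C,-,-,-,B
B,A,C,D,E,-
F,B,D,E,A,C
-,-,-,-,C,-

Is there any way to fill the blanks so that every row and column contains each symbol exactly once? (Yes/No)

Row 1, column 5: row 1 has {C, E, F} and column 5 has {A, B, C, E}, so it must be D.
Row 1, column 6: row 1 has {C, D, E, F} and column 6 has {B, C}, so it must be A.
Row 1, column 3: row 1 has {A, C, D, E, F} and column 3 has {C, D}, so it must be B.
Row 2, column 3: row 2 has {A, B, C, F} and column 3 has {B, C, D}, so it must be E.
Row 2, column 6: row 2 has {A, B, C, E, F} and column 6 has {A, B, C}, so it must be D.
Row 3, column 4: row 3 has {B, C, D} and column 4 has {C, D, E, F}, so it must be A.
Row 3, column 3: row 3 has {A, B, C, D} and column 3 has {B, C, D, E}, so it must be F.
Now row 3, column 5: row 3 together with column 5 already contain {A, B, C, D, E, F} — every symbol — so nothing can go there. The grid has no valid completion.

No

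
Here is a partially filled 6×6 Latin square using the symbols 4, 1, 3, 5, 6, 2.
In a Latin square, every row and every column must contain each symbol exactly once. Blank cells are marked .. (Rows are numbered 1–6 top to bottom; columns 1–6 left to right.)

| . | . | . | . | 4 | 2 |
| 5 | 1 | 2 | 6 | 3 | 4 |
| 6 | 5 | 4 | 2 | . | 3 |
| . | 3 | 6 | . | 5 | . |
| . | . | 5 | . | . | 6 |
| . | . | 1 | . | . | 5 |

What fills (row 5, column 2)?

4

Row 1, column 2: row 1 has {4, 2} and column 2 has {1, 3, 5}, leaving only 6.
Row 1, column 3: row 1 has {4, 6, 2} and column 3 has {4, 1, 5, 6, 2}, leaving only 3.
Row 1, column 1: row 1 has {4, 3, 6, 2} and column 1 has {5, 6}, leaving only 1.
Row 1, column 4: row 1 has {4, 1, 3, 6, 2} and column 4 has {6, 2}, leaving only 5.
Row 3, column 5: row 3 has {4, 3, 5, 6, 2} and column 5 has {4, 3, 5}, leaving only 1.
Row 4, column 6: row 4 has {3, 5, 6} and column 6 has {4, 3, 5, 6, 2}, leaving only 1.
Row 4, column 4: row 4 has {1, 3, 5, 6} and column 4 has {5, 6, 2}, leaving only 4.
Row 4, column 1: row 4 has {4, 1, 3, 5, 6} and column 1 has {1, 5, 6}, leaving only 2.
Row 5, column 5: row 5 has {5, 6} and column 5 has {4, 1, 3, 5}, leaving only 2.
Row 5 already has {5, 6, 2} and column 2 already has {1, 3, 5, 6}, so row 5, column 2 must be 4.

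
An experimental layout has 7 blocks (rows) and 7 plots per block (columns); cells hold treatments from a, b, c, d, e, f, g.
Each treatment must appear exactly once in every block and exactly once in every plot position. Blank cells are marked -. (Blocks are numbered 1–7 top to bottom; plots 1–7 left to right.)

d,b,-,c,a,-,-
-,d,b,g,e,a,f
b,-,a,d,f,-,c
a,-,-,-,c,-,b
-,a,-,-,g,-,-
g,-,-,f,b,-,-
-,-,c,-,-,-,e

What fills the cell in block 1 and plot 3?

e

Block 1, plot 7: block 1 has {a, b, c, d} and plot 7 has {b, c, e, f}, leaving only g.
Block 2, plot 1: block 2 has {a, b, d, e, f, g} and plot 1 has {a, b, d, g}, leaving only c.
Block 4, plot 4: block 4 has {a, b, c} and plot 4 has {c, d, f, g}, leaving only e.
Block 5, plot 4: block 5 has {a, g} and plot 4 has {c, d, e, f, g}, leaving only b.
Block 5, plot 7: block 5 has {a, b, g} and plot 7 has {b, c, e, f, g}, leaving only d.
Block 6, plot 7: block 6 has {b, f, g} and plot 7 has {b, c, d, e, f, g}, leaving only a.
Block 7, plot 1: block 7 has {c, e} and plot 1 has {a, b, c, d, g}, leaving only f.
Block 5, plot 1: block 5 has {a, b, d, g} and plot 1 has {a, b, c, d, f, g}, leaving only e.
Block 5, plot 3: block 5 has {a, b, d, e, g} and plot 3 has {a, b, c}, leaving only f.
Block 1 already has {a, b, c, d, g} and plot 3 already has {a, b, c, f}, so block 1, plot 3 must be e.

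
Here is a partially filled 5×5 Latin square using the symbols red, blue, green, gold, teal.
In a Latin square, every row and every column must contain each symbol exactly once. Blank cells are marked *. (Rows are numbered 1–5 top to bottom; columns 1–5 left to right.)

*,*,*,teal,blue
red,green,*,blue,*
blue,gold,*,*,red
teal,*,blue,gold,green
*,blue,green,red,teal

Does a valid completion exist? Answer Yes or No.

No

Row 1, column 2: row 1 has {blue, teal} and column 2 has {blue, green, gold}, so it must be red.
Now row 4, column 2: row 4 together with column 2 already contain {red, blue, green, gold, teal} — every symbol — so nothing can go there. The grid has no valid completion.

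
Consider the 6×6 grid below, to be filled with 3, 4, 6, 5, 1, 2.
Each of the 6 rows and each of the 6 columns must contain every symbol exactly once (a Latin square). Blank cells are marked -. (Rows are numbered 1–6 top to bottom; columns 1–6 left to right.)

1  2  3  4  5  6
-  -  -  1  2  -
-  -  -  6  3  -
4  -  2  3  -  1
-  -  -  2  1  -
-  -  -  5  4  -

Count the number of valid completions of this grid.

20

Row 2, column 1: eliminating its row and column leaves {3, 6, 5}.
Row 2, column 2: eliminating its row and column leaves {3, 4, 6, 5}.
Row 2, column 3: eliminating its row and column leaves {4, 6, 5}.
Row 2, column 6: eliminating its row and column leaves {3, 4, 5}.
Row 3, column 1: eliminating its row and column leaves {5, 2}.
Row 3, column 2: eliminating its row and column leaves {4, 5, 1}.
Row 3, column 3: eliminating its row and column leaves {4, 5, 1}.
Row 3, column 6: eliminating its row and column leaves {4, 5, 2}.
Row 4, column 2: eliminating its row and column leaves {6, 5}.
Row 4, column 5: eliminating its row and column leaves {6}.
Row 5, column 1: eliminating its row and column leaves {3, 6, 5}.
Row 5, column 2: eliminating its row and column leaves {3, 4, 6, 5}.
Row 5, column 3: eliminating its row and column leaves {4, 6, 5}.
Row 5, column 6: eliminating its row and column leaves {3, 4, 5}.
Row 6, column 1: eliminating its row and column leaves {3, 6, 2}.
Row 6, column 2: eliminating its row and column leaves {3, 6, 1}.
Row 6, column 3: eliminating its row and column leaves {6, 1}.
Row 6, column 6: eliminating its row and column leaves {3, 2}.
Enumerating the assignments across these blanks that avoid any row or column repeat gives 20 completions.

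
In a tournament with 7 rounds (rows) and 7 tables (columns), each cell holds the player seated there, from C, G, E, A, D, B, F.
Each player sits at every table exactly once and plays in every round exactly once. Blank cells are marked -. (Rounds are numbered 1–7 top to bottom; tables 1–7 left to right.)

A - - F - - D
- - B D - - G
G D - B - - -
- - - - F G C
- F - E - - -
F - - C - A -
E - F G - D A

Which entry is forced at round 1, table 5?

Round 2, table 1: round 2 has {G, D, B} and table 1 has {G, E, A, F}, leaving only C.
Round 4, table 4: round 4 has {C, G, F} and table 4 has {C, G, E, D, B, F}, leaving only A.
Round 5, table 7: round 5 has {E, F} and table 7 has {C, G, A, D}, leaving only B.
Round 5, table 1: round 5 has {E, B, F} and table 1 has {C, G, E, A, F}, leaving only D.
Round 4, table 1: round 4 has {C, G, A, F} and table 1 has {C, G, E, A, D, F}, leaving only B.
Round 4, table 2: round 4 has {C, G, A, B, F} and table 2 has {D, F}, leaving only E.
Round 2, table 2: round 2 has {C, G, D, B} and table 2 has {E, D, F}, leaving only A.
Round 2, table 5: round 2 has {C, G, A, D, B} and table 5 has {F}, leaving only E.
Round 2, table 6: round 2 has {C, G, E, A, D, B} and table 6 has {G, A, D}, leaving only F.
Round 4, table 3: round 4 has {C, G, E, A, B, F} and table 3 has {B, F}, leaving only D.
Round 5, table 6: round 5 has {E, D, B, F} and table 6 has {G, A, D, F}, leaving only C.
Round 3, table 6: round 3 has {G, D, B} and table 6 has {C, G, A, D, F}, leaving only E.
Round 1, table 6: round 1 has {A, D, F} and table 6 has {C, G, E, A, D, F}, leaving only B.
Round 3, table 7: round 3 has {G, E, D, B} and table 7 has {C, G, A, D, B}, leaving only F.
Round 6, table 7: round 6 has {C, A, F} and table 7 has {C, G, A, D, B, F}, leaving only E.
Round 6, table 3: round 6 has {C, E, A, F} and table 3 has {D, B, F}, leaving only G.
Round 5, table 3: round 5 has {C, E, D, B, F} and table 3 has {G, D, B, F}, leaving only A.
Round 3, table 3: round 3 has {G, E, D, B, F} and table 3 has {G, A, D, B, F}, leaving only C.
Round 1, table 3: round 1 has {A, D, B, F} and table 3 has {C, G, A, D, B, F}, leaving only E.
Round 3, table 5: round 3 has {C, G, E, D, B, F} and table 5 has {E, F}, leaving only A.
Round 5, table 5: round 5 has {C, E, A, D, B, F} and table 5 has {E, A, F}, leaving only G.
Round 1 already has {E, A, D, B, F} and table 5 already has {G, E, A, F}, so round 1, table 5 must be C.

C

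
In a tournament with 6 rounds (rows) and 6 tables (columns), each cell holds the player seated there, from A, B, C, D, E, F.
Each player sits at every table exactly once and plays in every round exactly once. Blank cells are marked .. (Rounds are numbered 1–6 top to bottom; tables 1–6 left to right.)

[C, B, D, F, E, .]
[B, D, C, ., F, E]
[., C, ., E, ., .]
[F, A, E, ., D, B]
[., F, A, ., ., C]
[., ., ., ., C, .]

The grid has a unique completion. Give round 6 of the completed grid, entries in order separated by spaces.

Round 6, table 2: round 6 has {C} and table 2 has {A, B, C, D, F}, leaving only E.
Round 1, table 6: round 1 has {B, C, D, E, F} and table 6 has {B, C, E}, leaving only A.
Round 2, table 4: round 2 has {B, C, D, E, F} and table 4 has {E, F}, leaving only A.
Round 4, table 4: round 4 has {A, B, D, E, F} and table 4 has {A, E, F}, leaving only C.
Round 5, table 5: round 5 has {A, C, F} and table 5 has {C, D, E, F}, leaving only B.
Round 3, table 5: round 3 has {C, E} and table 5 has {B, C, D, E, F}, leaving only A.
Round 3, table 1: round 3 has {A, C, E} and table 1 has {B, C, F}, leaving only D.
Round 6, table 1: round 6 has {C, E} and table 1 has {B, C, D, F}, leaving only A.
Round 3, table 6: round 3 has {A, C, D, E} and table 6 has {A, B, C, E}, leaving only F.
Round 6, table 6: round 6 has {A, C, E} and table 6 has {A, B, C, E, F}, leaving only D.
Round 6, table 4: round 6 has {A, C, D, E} and table 4 has {A, C, E, F}, leaving only B.
Round 6, table 3: round 6 has {A, B, C, D, E} and table 3 has {A, C, D, E}, leaving only F.
So round 6 reads: A E F B C D.

A E F B C D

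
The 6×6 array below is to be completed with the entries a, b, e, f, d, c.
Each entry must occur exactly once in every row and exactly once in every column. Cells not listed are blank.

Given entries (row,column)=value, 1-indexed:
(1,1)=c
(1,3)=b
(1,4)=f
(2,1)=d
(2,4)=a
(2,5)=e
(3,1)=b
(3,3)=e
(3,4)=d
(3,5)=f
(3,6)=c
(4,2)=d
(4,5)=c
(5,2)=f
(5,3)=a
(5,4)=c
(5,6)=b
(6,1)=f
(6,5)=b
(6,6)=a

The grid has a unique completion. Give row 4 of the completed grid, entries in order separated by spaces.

Row 4, column 3: row 4 has {d, c} and column 3 has {a, b, e}, leaving only f.
Row 4, column 6: row 4 has {f, d, c} and column 6 has {a, b, c}, leaving only e.
Row 4, column 1: row 4 has {e, f, d, c} and column 1 has {b, f, d, c}, leaving only a.
Row 4, column 4: row 4 has {a, e, f, d, c} and column 4 has {a, f, d, c}, leaving only b.
So row 4 reads: a d f b c e.

a d f b c e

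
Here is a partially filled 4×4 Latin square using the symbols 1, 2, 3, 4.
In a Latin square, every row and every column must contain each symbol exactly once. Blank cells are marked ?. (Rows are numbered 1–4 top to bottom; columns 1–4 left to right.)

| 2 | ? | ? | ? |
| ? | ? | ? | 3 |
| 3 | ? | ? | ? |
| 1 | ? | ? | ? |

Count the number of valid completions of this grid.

Row 1, column 2: eliminating its row and column leaves {1, 3, 4}.
Row 1, column 3: eliminating its row and column leaves {1, 3, 4}.
Row 1, column 4: eliminating its row and column leaves {1, 4}.
Row 2, column 1: eliminating its row and column leaves {4}.
Row 2, column 2: eliminating its row and column leaves {1, 2, 4}.
Row 2, column 3: eliminating its row and column leaves {1, 2, 4}.
Row 3, column 2: eliminating its row and column leaves {1, 2, 4}.
Row 3, column 3: eliminating its row and column leaves {1, 2, 4}.
Row 3, column 4: eliminating its row and column leaves {1, 2, 4}.
Row 4, column 2: eliminating its row and column leaves {2, 3, 4}.
Row 4, column 3: eliminating its row and column leaves {2, 3, 4}.
Row 4, column 4: eliminating its row and column leaves {2, 4}.
Enumerating the assignments across these blanks that avoid any row or column repeat gives 8 completions.

8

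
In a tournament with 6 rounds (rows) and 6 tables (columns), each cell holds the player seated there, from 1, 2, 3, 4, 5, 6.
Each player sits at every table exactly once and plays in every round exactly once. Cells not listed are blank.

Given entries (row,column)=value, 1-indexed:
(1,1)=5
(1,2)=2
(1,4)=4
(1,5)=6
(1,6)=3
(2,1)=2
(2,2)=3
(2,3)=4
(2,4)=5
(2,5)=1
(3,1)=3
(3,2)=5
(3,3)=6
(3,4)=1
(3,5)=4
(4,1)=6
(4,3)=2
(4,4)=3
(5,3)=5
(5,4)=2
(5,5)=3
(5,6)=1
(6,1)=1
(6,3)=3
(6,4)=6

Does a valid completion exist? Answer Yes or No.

Yes

No round or table among the givens repeats a symbol, and propagating forced cells runs into no contradiction.
One valid completion exists (for instance, 5 2 1 4 6 3 / 2 3 4 5 1 6 / 3 5 6 1 4 2 / 6 1 2 3 5 4 / 4 6 5 2 3 1 / 1 4 3 6 2 5).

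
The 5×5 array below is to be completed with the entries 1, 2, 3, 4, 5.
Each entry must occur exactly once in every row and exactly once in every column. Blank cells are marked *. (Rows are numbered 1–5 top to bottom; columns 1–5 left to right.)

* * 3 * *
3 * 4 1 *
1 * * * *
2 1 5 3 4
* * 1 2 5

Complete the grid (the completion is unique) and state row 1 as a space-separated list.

5 2 3 4 1

Row 2, column 5: row 2 has {1, 3, 4} and column 5 has {4, 5}, leaving only 2.
Row 1, column 5: row 1 has {3} and column 5 has {2, 4, 5}, leaving only 1.
Row 2, column 2: row 2 has {1, 2, 3, 4} and column 2 has {1}, leaving only 5.
Row 3, column 3: row 3 has {1} and column 3 has {1, 3, 4, 5}, leaving only 2.
Row 3, column 5: row 3 has {1, 2} and column 5 has {1, 2, 4, 5}, leaving only 3.
Row 3, column 2: row 3 has {1, 2, 3} and column 2 has {1, 5}, leaving only 4.
Row 1, column 2: row 1 has {1, 3} and column 2 has {1, 4, 5}, leaving only 2.
Row 3, column 4: row 3 has {1, 2, 3, 4} and column 4 has {1, 2, 3}, leaving only 5.
Row 1, column 4: row 1 has {1, 2, 3} and column 4 has {1, 2, 3, 5}, leaving only 4.
Row 1, column 1: row 1 has {1, 2, 3, 4} and column 1 has {1, 2, 3}, leaving only 5.
So row 1 reads: 5 2 3 4 1.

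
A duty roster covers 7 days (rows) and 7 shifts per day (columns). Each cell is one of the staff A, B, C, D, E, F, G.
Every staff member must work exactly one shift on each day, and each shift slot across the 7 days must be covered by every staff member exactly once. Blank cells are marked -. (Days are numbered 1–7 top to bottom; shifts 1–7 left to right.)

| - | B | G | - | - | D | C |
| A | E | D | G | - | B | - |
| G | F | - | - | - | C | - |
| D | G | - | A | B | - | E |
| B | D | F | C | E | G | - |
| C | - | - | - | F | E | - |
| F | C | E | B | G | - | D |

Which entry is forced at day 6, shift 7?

G

Day 1, shift 1: day 1 has {B, C, D, G} and shift 1 has {A, B, C, D, F, G}, leaving only E.
Day 1, shift 4: day 1 has {B, C, D, E, G} and shift 4 has {A, B, C, G}, leaving only F.
Day 1, shift 5: day 1 has {B, C, D, E, F, G} and shift 5 has {B, E, F, G}, leaving only A.
Day 2, shift 5: day 2 has {A, B, D, E, G} and shift 5 has {A, B, E, F, G}, leaving only C.
Day 2, shift 7: day 2 has {A, B, C, D, E, G} and shift 7 has {C, D, E}, leaving only F.
Day 3, shift 5: day 3 has {C, F, G} and shift 5 has {A, B, C, E, F, G}, leaving only D.
Day 3, shift 4: day 3 has {C, D, F, G} and shift 4 has {A, B, C, F, G}, leaving only E.
Day 4, shift 3: day 4 has {A, B, D, E, G} and shift 3 has {D, E, F, G}, leaving only C.
Day 4, shift 6: day 4 has {A, B, C, D, E, G} and shift 6 has {B, C, D, E, G}, leaving only F.
Day 5, shift 7: day 5 has {B, C, D, E, F, G} and shift 7 has {C, D, E, F}, leaving only A.
Day 3, shift 7: day 3 has {C, D, E, F, G} and shift 7 has {A, C, D, E, F}, leaving only B.
Day 6 already has {C, E, F} and shift 7 already has {A, B, C, D, E, F}, so day 6, shift 7 must be G.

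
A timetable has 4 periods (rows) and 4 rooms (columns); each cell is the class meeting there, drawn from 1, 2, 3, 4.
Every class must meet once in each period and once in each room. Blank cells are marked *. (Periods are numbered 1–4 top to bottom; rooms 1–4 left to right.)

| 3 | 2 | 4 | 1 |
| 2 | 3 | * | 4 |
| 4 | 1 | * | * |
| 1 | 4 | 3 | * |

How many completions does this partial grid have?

Period 2, room 3: eliminating its period and room leaves {1}.
Period 3, room 3: eliminating its period and room leaves {2}.
Period 3, room 4: eliminating its period and room leaves {2, 3}.
Period 4, room 4: eliminating its period and room leaves {2}.
Only one assignment across all blanks avoids any period or room repeat, giving 1 completion.

1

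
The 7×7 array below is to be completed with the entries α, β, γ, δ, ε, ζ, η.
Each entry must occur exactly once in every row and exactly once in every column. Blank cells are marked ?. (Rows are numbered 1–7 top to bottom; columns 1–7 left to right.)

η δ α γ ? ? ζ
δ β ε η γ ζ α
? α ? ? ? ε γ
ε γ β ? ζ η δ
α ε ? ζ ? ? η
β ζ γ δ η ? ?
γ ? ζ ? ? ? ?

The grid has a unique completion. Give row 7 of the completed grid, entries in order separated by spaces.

Row 7, column 2: row 7 has {γ, ζ} and column 2 has {α, β, γ, δ, ε, ζ}, leaving only η.
Row 1, column 6: row 1 has {α, γ, δ, ζ, η} and column 6 has {ε, ζ, η}, leaving only β.
Row 1, column 5: row 1 has {α, β, γ, δ, ζ, η} and column 5 has {γ, ζ, η}, leaving only ε.
Row 3, column 1: row 3 has {α, γ, ε} and column 1 has {α, β, γ, δ, ε, η}, leaving only ζ.
Row 3, column 4: row 3 has {α, γ, ε, ζ} and column 4 has {γ, δ, ζ, η}, leaving only β.
Row 3, column 5: row 3 has {α, β, γ, ε, ζ} and column 5 has {γ, ε, ζ, η}, leaving only δ.
Row 3, column 3: row 3 has {α, β, γ, δ, ε, ζ} and column 3 has {α, β, γ, ε, ζ}, leaving only η.
Row 4, column 4: row 4 has {β, γ, δ, ε, ζ, η} and column 4 has {β, γ, δ, ζ, η}, leaving only α.
Row 7, column 4: row 7 has {γ, ζ, η} and column 4 has {α, β, γ, δ, ζ, η}, leaving only ε.
Row 7, column 7: row 7 has {γ, ε, ζ, η} and column 7 has {α, γ, δ, ζ, η}, leaving only β.
Row 7, column 5: row 7 has {β, γ, ε, ζ, η} and column 5 has {γ, δ, ε, ζ, η}, leaving only α.
Row 7, column 6: row 7 has {α, β, γ, ε, ζ, η} and column 6 has {β, ε, ζ, η}, leaving only δ.
So row 7 reads: γ η ζ ε α δ β.

γ η ζ ε α δ β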